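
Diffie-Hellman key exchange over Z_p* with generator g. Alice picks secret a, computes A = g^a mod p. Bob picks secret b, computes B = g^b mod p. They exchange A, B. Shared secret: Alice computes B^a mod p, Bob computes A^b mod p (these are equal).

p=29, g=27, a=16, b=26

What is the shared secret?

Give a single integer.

A = 27^16 mod 29  (bits of 16 = 10000)
  bit 0 = 1: r = r^2 * 27 mod 29 = 1^2 * 27 = 1*27 = 27
  bit 1 = 0: r = r^2 mod 29 = 27^2 = 4
  bit 2 = 0: r = r^2 mod 29 = 4^2 = 16
  bit 3 = 0: r = r^2 mod 29 = 16^2 = 24
  bit 4 = 0: r = r^2 mod 29 = 24^2 = 25
  -> A = 25
B = 27^26 mod 29  (bits of 26 = 11010)
  bit 0 = 1: r = r^2 * 27 mod 29 = 1^2 * 27 = 1*27 = 27
  bit 1 = 1: r = r^2 * 27 mod 29 = 27^2 * 27 = 4*27 = 21
  bit 2 = 0: r = r^2 mod 29 = 21^2 = 6
  bit 3 = 1: r = r^2 * 27 mod 29 = 6^2 * 27 = 7*27 = 15
  bit 4 = 0: r = r^2 mod 29 = 15^2 = 22
  -> B = 22
s = B^a = 22^16 mod 29  (bits of 16 = 10000)
  bit 0 = 1: r = r^2 * 22 mod 29 = 1^2 * 22 = 1*22 = 22
  bit 1 = 0: r = r^2 mod 29 = 22^2 = 20
  bit 2 = 0: r = r^2 mod 29 = 20^2 = 23
  bit 3 = 0: r = r^2 mod 29 = 23^2 = 7
  bit 4 = 0: r = r^2 mod 29 = 7^2 = 20
  -> s = B^a = 20

Answer: 20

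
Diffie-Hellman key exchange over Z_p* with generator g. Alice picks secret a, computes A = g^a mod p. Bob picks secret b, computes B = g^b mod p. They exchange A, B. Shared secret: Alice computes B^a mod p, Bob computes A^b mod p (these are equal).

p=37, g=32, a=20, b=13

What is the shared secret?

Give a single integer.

Answer: 16

Derivation:
A = 32^20 mod 37  (bits of 20 = 10100)
  bit 0 = 1: r = r^2 * 32 mod 37 = 1^2 * 32 = 1*32 = 32
  bit 1 = 0: r = r^2 mod 37 = 32^2 = 25
  bit 2 = 1: r = r^2 * 32 mod 37 = 25^2 * 32 = 33*32 = 20
  bit 3 = 0: r = r^2 mod 37 = 20^2 = 30
  bit 4 = 0: r = r^2 mod 37 = 30^2 = 12
  -> A = 12
B = 32^13 mod 37  (bits of 13 = 1101)
  bit 0 = 1: r = r^2 * 32 mod 37 = 1^2 * 32 = 1*32 = 32
  bit 1 = 1: r = r^2 * 32 mod 37 = 32^2 * 32 = 25*32 = 23
  bit 2 = 0: r = r^2 mod 37 = 23^2 = 11
  bit 3 = 1: r = r^2 * 32 mod 37 = 11^2 * 32 = 10*32 = 24
  -> B = 24
s = B^a = 24^20 mod 37  (bits of 20 = 10100)
  bit 0 = 1: r = r^2 * 24 mod 37 = 1^2 * 24 = 1*24 = 24
  bit 1 = 0: r = r^2 mod 37 = 24^2 = 21
  bit 2 = 1: r = r^2 * 24 mod 37 = 21^2 * 24 = 34*24 = 2
  bit 3 = 0: r = r^2 mod 37 = 2^2 = 4
  bit 4 = 0: r = r^2 mod 37 = 4^2 = 16
  -> s = B^a = 16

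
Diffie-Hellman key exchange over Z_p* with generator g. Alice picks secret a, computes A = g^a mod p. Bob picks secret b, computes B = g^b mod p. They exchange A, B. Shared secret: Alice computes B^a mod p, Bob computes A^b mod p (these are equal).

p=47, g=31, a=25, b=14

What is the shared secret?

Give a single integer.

A = 31^25 mod 47  (bits of 25 = 11001)
  bit 0 = 1: r = r^2 * 31 mod 47 = 1^2 * 31 = 1*31 = 31
  bit 1 = 1: r = r^2 * 31 mod 47 = 31^2 * 31 = 21*31 = 40
  bit 2 = 0: r = r^2 mod 47 = 40^2 = 2
  bit 3 = 0: r = r^2 mod 47 = 2^2 = 4
  bit 4 = 1: r = r^2 * 31 mod 47 = 4^2 * 31 = 16*31 = 26
  -> A = 26
B = 31^14 mod 47  (bits of 14 = 1110)
  bit 0 = 1: r = r^2 * 31 mod 47 = 1^2 * 31 = 1*31 = 31
  bit 1 = 1: r = r^2 * 31 mod 47 = 31^2 * 31 = 21*31 = 40
  bit 2 = 1: r = r^2 * 31 mod 47 = 40^2 * 31 = 2*31 = 15
  bit 3 = 0: r = r^2 mod 47 = 15^2 = 37
  -> B = 37
s = B^a = 37^25 mod 47  (bits of 25 = 11001)
  bit 0 = 1: r = r^2 * 37 mod 47 = 1^2 * 37 = 1*37 = 37
  bit 1 = 1: r = r^2 * 37 mod 47 = 37^2 * 37 = 6*37 = 34
  bit 2 = 0: r = r^2 mod 47 = 34^2 = 28
  bit 3 = 0: r = r^2 mod 47 = 28^2 = 32
  bit 4 = 1: r = r^2 * 37 mod 47 = 32^2 * 37 = 37*37 = 6
  -> s = B^a = 6

Answer: 6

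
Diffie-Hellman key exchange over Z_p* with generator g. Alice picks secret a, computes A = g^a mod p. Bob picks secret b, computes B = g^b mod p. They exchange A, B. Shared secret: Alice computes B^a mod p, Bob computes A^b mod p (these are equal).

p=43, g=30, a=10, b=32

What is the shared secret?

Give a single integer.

A = 30^10 mod 43  (bits of 10 = 1010)
  bit 0 = 1: r = r^2 * 30 mod 43 = 1^2 * 30 = 1*30 = 30
  bit 1 = 0: r = r^2 mod 43 = 30^2 = 40
  bit 2 = 1: r = r^2 * 30 mod 43 = 40^2 * 30 = 9*30 = 12
  bit 3 = 0: r = r^2 mod 43 = 12^2 = 15
  -> A = 15
B = 30^32 mod 43  (bits of 32 = 100000)
  bit 0 = 1: r = r^2 * 30 mod 43 = 1^2 * 30 = 1*30 = 30
  bit 1 = 0: r = r^2 mod 43 = 30^2 = 40
  bit 2 = 0: r = r^2 mod 43 = 40^2 = 9
  bit 3 = 0: r = r^2 mod 43 = 9^2 = 38
  bit 4 = 0: r = r^2 mod 43 = 38^2 = 25
  bit 5 = 0: r = r^2 mod 43 = 25^2 = 23
  -> B = 23
s = B^a = 23^10 mod 43  (bits of 10 = 1010)
  bit 0 = 1: r = r^2 * 23 mod 43 = 1^2 * 23 = 1*23 = 23
  bit 1 = 0: r = r^2 mod 43 = 23^2 = 13
  bit 2 = 1: r = r^2 * 23 mod 43 = 13^2 * 23 = 40*23 = 17
  bit 3 = 0: r = r^2 mod 43 = 17^2 = 31
  -> s = B^a = 31

Answer: 31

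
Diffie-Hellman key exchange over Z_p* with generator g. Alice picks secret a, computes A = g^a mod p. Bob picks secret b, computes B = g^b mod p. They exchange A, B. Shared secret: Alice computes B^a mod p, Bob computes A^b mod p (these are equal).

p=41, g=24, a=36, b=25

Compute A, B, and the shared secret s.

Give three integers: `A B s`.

Answer: 31 27 40

Derivation:
A = 24^36 mod 41  (bits of 36 = 100100)
  bit 0 = 1: r = r^2 * 24 mod 41 = 1^2 * 24 = 1*24 = 24
  bit 1 = 0: r = r^2 mod 41 = 24^2 = 2
  bit 2 = 0: r = r^2 mod 41 = 2^2 = 4
  bit 3 = 1: r = r^2 * 24 mod 41 = 4^2 * 24 = 16*24 = 15
  bit 4 = 0: r = r^2 mod 41 = 15^2 = 20
  bit 5 = 0: r = r^2 mod 41 = 20^2 = 31
  -> A = 31
B = 24^25 mod 41  (bits of 25 = 11001)
  bit 0 = 1: r = r^2 * 24 mod 41 = 1^2 * 24 = 1*24 = 24
  bit 1 = 1: r = r^2 * 24 mod 41 = 24^2 * 24 = 2*24 = 7
  bit 2 = 0: r = r^2 mod 41 = 7^2 = 8
  bit 3 = 0: r = r^2 mod 41 = 8^2 = 23
  bit 4 = 1: r = r^2 * 24 mod 41 = 23^2 * 24 = 37*24 = 27
  -> B = 27
s = B^a = 27^36 mod 41  (bits of 36 = 100100)
  bit 0 = 1: r = r^2 * 27 mod 41 = 1^2 * 27 = 1*27 = 27
  bit 1 = 0: r = r^2 mod 41 = 27^2 = 32
  bit 2 = 0: r = r^2 mod 41 = 32^2 = 40
  bit 3 = 1: r = r^2 * 27 mod 41 = 40^2 * 27 = 1*27 = 27
  bit 4 = 0: r = r^2 mod 41 = 27^2 = 32
  bit 5 = 0: r = r^2 mod 41 = 32^2 = 40
  -> s = B^a = 40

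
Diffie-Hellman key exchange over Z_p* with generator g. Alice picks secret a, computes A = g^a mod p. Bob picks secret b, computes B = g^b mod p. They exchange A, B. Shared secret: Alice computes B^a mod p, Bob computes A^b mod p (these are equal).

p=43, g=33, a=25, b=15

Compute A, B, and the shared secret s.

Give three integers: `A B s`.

A = 33^25 mod 43  (bits of 25 = 11001)
  bit 0 = 1: r = r^2 * 33 mod 43 = 1^2 * 33 = 1*33 = 33
  bit 1 = 1: r = r^2 * 33 mod 43 = 33^2 * 33 = 14*33 = 32
  bit 2 = 0: r = r^2 mod 43 = 32^2 = 35
  bit 3 = 0: r = r^2 mod 43 = 35^2 = 21
  bit 4 = 1: r = r^2 * 33 mod 43 = 21^2 * 33 = 11*33 = 19
  -> A = 19
B = 33^15 mod 43  (bits of 15 = 1111)
  bit 0 = 1: r = r^2 * 33 mod 43 = 1^2 * 33 = 1*33 = 33
  bit 1 = 1: r = r^2 * 33 mod 43 = 33^2 * 33 = 14*33 = 32
  bit 2 = 1: r = r^2 * 33 mod 43 = 32^2 * 33 = 35*33 = 37
  bit 3 = 1: r = r^2 * 33 mod 43 = 37^2 * 33 = 36*33 = 27
  -> B = 27
s = B^a = 27^25 mod 43  (bits of 25 = 11001)
  bit 0 = 1: r = r^2 * 27 mod 43 = 1^2 * 27 = 1*27 = 27
  bit 1 = 1: r = r^2 * 27 mod 43 = 27^2 * 27 = 41*27 = 32
  bit 2 = 0: r = r^2 mod 43 = 32^2 = 35
  bit 3 = 0: r = r^2 mod 43 = 35^2 = 21
  bit 4 = 1: r = r^2 * 27 mod 43 = 21^2 * 27 = 11*27 = 39
  -> s = B^a = 39

Answer: 19 27 39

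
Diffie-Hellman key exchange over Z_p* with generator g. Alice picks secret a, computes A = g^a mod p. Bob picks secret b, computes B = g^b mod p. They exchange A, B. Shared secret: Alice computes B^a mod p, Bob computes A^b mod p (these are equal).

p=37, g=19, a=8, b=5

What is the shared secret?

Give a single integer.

Answer: 7

Derivation:
A = 19^8 mod 37  (bits of 8 = 1000)
  bit 0 = 1: r = r^2 * 19 mod 37 = 1^2 * 19 = 1*19 = 19
  bit 1 = 0: r = r^2 mod 37 = 19^2 = 28
  bit 2 = 0: r = r^2 mod 37 = 28^2 = 7
  bit 3 = 0: r = r^2 mod 37 = 7^2 = 12
  -> A = 12
B = 19^5 mod 37  (bits of 5 = 101)
  bit 0 = 1: r = r^2 * 19 mod 37 = 1^2 * 19 = 1*19 = 19
  bit 1 = 0: r = r^2 mod 37 = 19^2 = 28
  bit 2 = 1: r = r^2 * 19 mod 37 = 28^2 * 19 = 7*19 = 22
  -> B = 22
s = B^a = 22^8 mod 37  (bits of 8 = 1000)
  bit 0 = 1: r = r^2 * 22 mod 37 = 1^2 * 22 = 1*22 = 22
  bit 1 = 0: r = r^2 mod 37 = 22^2 = 3
  bit 2 = 0: r = r^2 mod 37 = 3^2 = 9
  bit 3 = 0: r = r^2 mod 37 = 9^2 = 7
  -> s = B^a = 7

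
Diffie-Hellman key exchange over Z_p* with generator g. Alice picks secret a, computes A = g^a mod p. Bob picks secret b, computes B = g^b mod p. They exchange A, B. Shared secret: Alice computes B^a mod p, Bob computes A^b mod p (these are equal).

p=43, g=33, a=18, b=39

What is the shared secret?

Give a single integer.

Answer: 41

Derivation:
A = 33^18 mod 43  (bits of 18 = 10010)
  bit 0 = 1: r = r^2 * 33 mod 43 = 1^2 * 33 = 1*33 = 33
  bit 1 = 0: r = r^2 mod 43 = 33^2 = 14
  bit 2 = 0: r = r^2 mod 43 = 14^2 = 24
  bit 3 = 1: r = r^2 * 33 mod 43 = 24^2 * 33 = 17*33 = 2
  bit 4 = 0: r = r^2 mod 43 = 2^2 = 4
  -> A = 4
B = 33^39 mod 43  (bits of 39 = 100111)
  bit 0 = 1: r = r^2 * 33 mod 43 = 1^2 * 33 = 1*33 = 33
  bit 1 = 0: r = r^2 mod 43 = 33^2 = 14
  bit 2 = 0: r = r^2 mod 43 = 14^2 = 24
  bit 3 = 1: r = r^2 * 33 mod 43 = 24^2 * 33 = 17*33 = 2
  bit 4 = 1: r = r^2 * 33 mod 43 = 2^2 * 33 = 4*33 = 3
  bit 5 = 1: r = r^2 * 33 mod 43 = 3^2 * 33 = 9*33 = 39
  -> B = 39
s = B^a = 39^18 mod 43  (bits of 18 = 10010)
  bit 0 = 1: r = r^2 * 39 mod 43 = 1^2 * 39 = 1*39 = 39
  bit 1 = 0: r = r^2 mod 43 = 39^2 = 16
  bit 2 = 0: r = r^2 mod 43 = 16^2 = 41
  bit 3 = 1: r = r^2 * 39 mod 43 = 41^2 * 39 = 4*39 = 27
  bit 4 = 0: r = r^2 mod 43 = 27^2 = 41
  -> s = B^a = 41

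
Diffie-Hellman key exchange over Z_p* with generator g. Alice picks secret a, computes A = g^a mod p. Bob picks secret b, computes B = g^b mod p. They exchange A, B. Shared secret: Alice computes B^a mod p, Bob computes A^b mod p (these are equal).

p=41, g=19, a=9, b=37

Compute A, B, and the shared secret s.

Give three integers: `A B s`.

Answer: 6 24 15

Derivation:
A = 19^9 mod 41  (bits of 9 = 1001)
  bit 0 = 1: r = r^2 * 19 mod 41 = 1^2 * 19 = 1*19 = 19
  bit 1 = 0: r = r^2 mod 41 = 19^2 = 33
  bit 2 = 0: r = r^2 mod 41 = 33^2 = 23
  bit 3 = 1: r = r^2 * 19 mod 41 = 23^2 * 19 = 37*19 = 6
  -> A = 6
B = 19^37 mod 41  (bits of 37 = 100101)
  bit 0 = 1: r = r^2 * 19 mod 41 = 1^2 * 19 = 1*19 = 19
  bit 1 = 0: r = r^2 mod 41 = 19^2 = 33
  bit 2 = 0: r = r^2 mod 41 = 33^2 = 23
  bit 3 = 1: r = r^2 * 19 mod 41 = 23^2 * 19 = 37*19 = 6
  bit 4 = 0: r = r^2 mod 41 = 6^2 = 36
  bit 5 = 1: r = r^2 * 19 mod 41 = 36^2 * 19 = 25*19 = 24
  -> B = 24
s = B^a = 24^9 mod 41  (bits of 9 = 1001)
  bit 0 = 1: r = r^2 * 24 mod 41 = 1^2 * 24 = 1*24 = 24
  bit 1 = 0: r = r^2 mod 41 = 24^2 = 2
  bit 2 = 0: r = r^2 mod 41 = 2^2 = 4
  bit 3 = 1: r = r^2 * 24 mod 41 = 4^2 * 24 = 16*24 = 15
  -> s = B^a = 15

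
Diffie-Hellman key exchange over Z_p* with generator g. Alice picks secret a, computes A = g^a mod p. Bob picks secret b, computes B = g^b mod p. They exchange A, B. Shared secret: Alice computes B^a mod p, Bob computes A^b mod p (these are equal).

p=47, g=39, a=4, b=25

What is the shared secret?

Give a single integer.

A = 39^4 mod 47  (bits of 4 = 100)
  bit 0 = 1: r = r^2 * 39 mod 47 = 1^2 * 39 = 1*39 = 39
  bit 1 = 0: r = r^2 mod 47 = 39^2 = 17
  bit 2 = 0: r = r^2 mod 47 = 17^2 = 7
  -> A = 7
B = 39^25 mod 47  (bits of 25 = 11001)
  bit 0 = 1: r = r^2 * 39 mod 47 = 1^2 * 39 = 1*39 = 39
  bit 1 = 1: r = r^2 * 39 mod 47 = 39^2 * 39 = 17*39 = 5
  bit 2 = 0: r = r^2 mod 47 = 5^2 = 25
  bit 3 = 0: r = r^2 mod 47 = 25^2 = 14
  bit 4 = 1: r = r^2 * 39 mod 47 = 14^2 * 39 = 8*39 = 30
  -> B = 30
s = B^a = 30^4 mod 47  (bits of 4 = 100)
  bit 0 = 1: r = r^2 * 30 mod 47 = 1^2 * 30 = 1*30 = 30
  bit 1 = 0: r = r^2 mod 47 = 30^2 = 7
  bit 2 = 0: r = r^2 mod 47 = 7^2 = 2
  -> s = B^a = 2

Answer: 2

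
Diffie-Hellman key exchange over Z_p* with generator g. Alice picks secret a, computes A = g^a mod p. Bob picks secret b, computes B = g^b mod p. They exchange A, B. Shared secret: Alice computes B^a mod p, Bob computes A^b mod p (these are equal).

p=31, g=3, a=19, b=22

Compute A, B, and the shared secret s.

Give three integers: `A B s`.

Answer: 12 14 7

Derivation:
A = 3^19 mod 31  (bits of 19 = 10011)
  bit 0 = 1: r = r^2 * 3 mod 31 = 1^2 * 3 = 1*3 = 3
  bit 1 = 0: r = r^2 mod 31 = 3^2 = 9
  bit 2 = 0: r = r^2 mod 31 = 9^2 = 19
  bit 3 = 1: r = r^2 * 3 mod 31 = 19^2 * 3 = 20*3 = 29
  bit 4 = 1: r = r^2 * 3 mod 31 = 29^2 * 3 = 4*3 = 12
  -> A = 12
B = 3^22 mod 31  (bits of 22 = 10110)
  bit 0 = 1: r = r^2 * 3 mod 31 = 1^2 * 3 = 1*3 = 3
  bit 1 = 0: r = r^2 mod 31 = 3^2 = 9
  bit 2 = 1: r = r^2 * 3 mod 31 = 9^2 * 3 = 19*3 = 26
  bit 3 = 1: r = r^2 * 3 mod 31 = 26^2 * 3 = 25*3 = 13
  bit 4 = 0: r = r^2 mod 31 = 13^2 = 14
  -> B = 14
s = B^a = 14^19 mod 31  (bits of 19 = 10011)
  bit 0 = 1: r = r^2 * 14 mod 31 = 1^2 * 14 = 1*14 = 14
  bit 1 = 0: r = r^2 mod 31 = 14^2 = 10
  bit 2 = 0: r = r^2 mod 31 = 10^2 = 7
  bit 3 = 1: r = r^2 * 14 mod 31 = 7^2 * 14 = 18*14 = 4
  bit 4 = 1: r = r^2 * 14 mod 31 = 4^2 * 14 = 16*14 = 7
  -> s = B^a = 7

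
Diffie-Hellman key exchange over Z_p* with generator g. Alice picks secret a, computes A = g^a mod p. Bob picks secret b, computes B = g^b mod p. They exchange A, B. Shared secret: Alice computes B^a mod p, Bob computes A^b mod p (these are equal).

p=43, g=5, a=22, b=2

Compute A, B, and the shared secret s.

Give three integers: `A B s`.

Answer: 38 25 25

Derivation:
A = 5^22 mod 43  (bits of 22 = 10110)
  bit 0 = 1: r = r^2 * 5 mod 43 = 1^2 * 5 = 1*5 = 5
  bit 1 = 0: r = r^2 mod 43 = 5^2 = 25
  bit 2 = 1: r = r^2 * 5 mod 43 = 25^2 * 5 = 23*5 = 29
  bit 3 = 1: r = r^2 * 5 mod 43 = 29^2 * 5 = 24*5 = 34
  bit 4 = 0: r = r^2 mod 43 = 34^2 = 38
  -> A = 38
B = 5^2 mod 43  (bits of 2 = 10)
  bit 0 = 1: r = r^2 * 5 mod 43 = 1^2 * 5 = 1*5 = 5
  bit 1 = 0: r = r^2 mod 43 = 5^2 = 25
  -> B = 25
s = B^a = 25^22 mod 43  (bits of 22 = 10110)
  bit 0 = 1: r = r^2 * 25 mod 43 = 1^2 * 25 = 1*25 = 25
  bit 1 = 0: r = r^2 mod 43 = 25^2 = 23
  bit 2 = 1: r = r^2 * 25 mod 43 = 23^2 * 25 = 13*25 = 24
  bit 3 = 1: r = r^2 * 25 mod 43 = 24^2 * 25 = 17*25 = 38
  bit 4 = 0: r = r^2 mod 43 = 38^2 = 25
  -> s = B^a = 25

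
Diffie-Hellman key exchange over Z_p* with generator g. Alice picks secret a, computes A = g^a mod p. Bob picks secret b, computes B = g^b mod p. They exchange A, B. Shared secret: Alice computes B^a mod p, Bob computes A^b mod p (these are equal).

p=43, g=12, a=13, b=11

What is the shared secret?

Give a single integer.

A = 12^13 mod 43  (bits of 13 = 1101)
  bit 0 = 1: r = r^2 * 12 mod 43 = 1^2 * 12 = 1*12 = 12
  bit 1 = 1: r = r^2 * 12 mod 43 = 12^2 * 12 = 15*12 = 8
  bit 2 = 0: r = r^2 mod 43 = 8^2 = 21
  bit 3 = 1: r = r^2 * 12 mod 43 = 21^2 * 12 = 11*12 = 3
  -> A = 3
B = 12^11 mod 43  (bits of 11 = 1011)
  bit 0 = 1: r = r^2 * 12 mod 43 = 1^2 * 12 = 1*12 = 12
  bit 1 = 0: r = r^2 mod 43 = 12^2 = 15
  bit 2 = 1: r = r^2 * 12 mod 43 = 15^2 * 12 = 10*12 = 34
  bit 3 = 1: r = r^2 * 12 mod 43 = 34^2 * 12 = 38*12 = 26
  -> B = 26
s = B^a = 26^13 mod 43  (bits of 13 = 1101)
  bit 0 = 1: r = r^2 * 26 mod 43 = 1^2 * 26 = 1*26 = 26
  bit 1 = 1: r = r^2 * 26 mod 43 = 26^2 * 26 = 31*26 = 32
  bit 2 = 0: r = r^2 mod 43 = 32^2 = 35
  bit 3 = 1: r = r^2 * 26 mod 43 = 35^2 * 26 = 21*26 = 30
  -> s = B^a = 30

Answer: 30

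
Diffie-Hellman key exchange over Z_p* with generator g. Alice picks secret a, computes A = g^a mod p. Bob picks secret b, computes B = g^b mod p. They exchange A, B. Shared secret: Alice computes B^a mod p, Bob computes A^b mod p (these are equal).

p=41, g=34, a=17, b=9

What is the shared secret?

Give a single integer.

A = 34^17 mod 41  (bits of 17 = 10001)
  bit 0 = 1: r = r^2 * 34 mod 41 = 1^2 * 34 = 1*34 = 34
  bit 1 = 0: r = r^2 mod 41 = 34^2 = 8
  bit 2 = 0: r = r^2 mod 41 = 8^2 = 23
  bit 3 = 0: r = r^2 mod 41 = 23^2 = 37
  bit 4 = 1: r = r^2 * 34 mod 41 = 37^2 * 34 = 16*34 = 11
  -> A = 11
B = 34^9 mod 41  (bits of 9 = 1001)
  bit 0 = 1: r = r^2 * 34 mod 41 = 1^2 * 34 = 1*34 = 34
  bit 1 = 0: r = r^2 mod 41 = 34^2 = 8
  bit 2 = 0: r = r^2 mod 41 = 8^2 = 23
  bit 3 = 1: r = r^2 * 34 mod 41 = 23^2 * 34 = 37*34 = 28
  -> B = 28
s = B^a = 28^17 mod 41  (bits of 17 = 10001)
  bit 0 = 1: r = r^2 * 28 mod 41 = 1^2 * 28 = 1*28 = 28
  bit 1 = 0: r = r^2 mod 41 = 28^2 = 5
  bit 2 = 0: r = r^2 mod 41 = 5^2 = 25
  bit 3 = 0: r = r^2 mod 41 = 25^2 = 10
  bit 4 = 1: r = r^2 * 28 mod 41 = 10^2 * 28 = 18*28 = 12
  -> s = B^a = 12

Answer: 12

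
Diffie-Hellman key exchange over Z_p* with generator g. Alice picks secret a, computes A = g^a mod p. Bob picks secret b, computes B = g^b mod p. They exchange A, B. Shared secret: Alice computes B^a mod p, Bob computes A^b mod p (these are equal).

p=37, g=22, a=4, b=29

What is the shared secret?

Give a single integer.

Answer: 7

Derivation:
A = 22^4 mod 37  (bits of 4 = 100)
  bit 0 = 1: r = r^2 * 22 mod 37 = 1^2 * 22 = 1*22 = 22
  bit 1 = 0: r = r^2 mod 37 = 22^2 = 3
  bit 2 = 0: r = r^2 mod 37 = 3^2 = 9
  -> A = 9
B = 22^29 mod 37  (bits of 29 = 11101)
  bit 0 = 1: r = r^2 * 22 mod 37 = 1^2 * 22 = 1*22 = 22
  bit 1 = 1: r = r^2 * 22 mod 37 = 22^2 * 22 = 3*22 = 29
  bit 2 = 1: r = r^2 * 22 mod 37 = 29^2 * 22 = 27*22 = 2
  bit 3 = 0: r = r^2 mod 37 = 2^2 = 4
  bit 4 = 1: r = r^2 * 22 mod 37 = 4^2 * 22 = 16*22 = 19
  -> B = 19
s = B^a = 19^4 mod 37  (bits of 4 = 100)
  bit 0 = 1: r = r^2 * 19 mod 37 = 1^2 * 19 = 1*19 = 19
  bit 1 = 0: r = r^2 mod 37 = 19^2 = 28
  bit 2 = 0: r = r^2 mod 37 = 28^2 = 7
  -> s = B^a = 7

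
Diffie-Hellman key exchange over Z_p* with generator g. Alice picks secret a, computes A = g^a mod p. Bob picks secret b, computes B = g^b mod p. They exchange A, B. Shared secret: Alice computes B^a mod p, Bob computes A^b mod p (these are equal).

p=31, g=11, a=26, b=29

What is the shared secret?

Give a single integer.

A = 11^26 mod 31  (bits of 26 = 11010)
  bit 0 = 1: r = r^2 * 11 mod 31 = 1^2 * 11 = 1*11 = 11
  bit 1 = 1: r = r^2 * 11 mod 31 = 11^2 * 11 = 28*11 = 29
  bit 2 = 0: r = r^2 mod 31 = 29^2 = 4
  bit 3 = 1: r = r^2 * 11 mod 31 = 4^2 * 11 = 16*11 = 21
  bit 4 = 0: r = r^2 mod 31 = 21^2 = 7
  -> A = 7
B = 11^29 mod 31  (bits of 29 = 11101)
  bit 0 = 1: r = r^2 * 11 mod 31 = 1^2 * 11 = 1*11 = 11
  bit 1 = 1: r = r^2 * 11 mod 31 = 11^2 * 11 = 28*11 = 29
  bit 2 = 1: r = r^2 * 11 mod 31 = 29^2 * 11 = 4*11 = 13
  bit 3 = 0: r = r^2 mod 31 = 13^2 = 14
  bit 4 = 1: r = r^2 * 11 mod 31 = 14^2 * 11 = 10*11 = 17
  -> B = 17
s = B^a = 17^26 mod 31  (bits of 26 = 11010)
  bit 0 = 1: r = r^2 * 17 mod 31 = 1^2 * 17 = 1*17 = 17
  bit 1 = 1: r = r^2 * 17 mod 31 = 17^2 * 17 = 10*17 = 15
  bit 2 = 0: r = r^2 mod 31 = 15^2 = 8
  bit 3 = 1: r = r^2 * 17 mod 31 = 8^2 * 17 = 2*17 = 3
  bit 4 = 0: r = r^2 mod 31 = 3^2 = 9
  -> s = B^a = 9

Answer: 9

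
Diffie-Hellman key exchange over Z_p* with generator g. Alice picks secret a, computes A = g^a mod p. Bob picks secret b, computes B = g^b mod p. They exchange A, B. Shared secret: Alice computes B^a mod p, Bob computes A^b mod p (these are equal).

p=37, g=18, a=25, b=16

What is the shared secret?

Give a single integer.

Answer: 7

Derivation:
A = 18^25 mod 37  (bits of 25 = 11001)
  bit 0 = 1: r = r^2 * 18 mod 37 = 1^2 * 18 = 1*18 = 18
  bit 1 = 1: r = r^2 * 18 mod 37 = 18^2 * 18 = 28*18 = 23
  bit 2 = 0: r = r^2 mod 37 = 23^2 = 11
  bit 3 = 0: r = r^2 mod 37 = 11^2 = 10
  bit 4 = 1: r = r^2 * 18 mod 37 = 10^2 * 18 = 26*18 = 24
  -> A = 24
B = 18^16 mod 37  (bits of 16 = 10000)
  bit 0 = 1: r = r^2 * 18 mod 37 = 1^2 * 18 = 1*18 = 18
  bit 1 = 0: r = r^2 mod 37 = 18^2 = 28
  bit 2 = 0: r = r^2 mod 37 = 28^2 = 7
  bit 3 = 0: r = r^2 mod 37 = 7^2 = 12
  bit 4 = 0: r = r^2 mod 37 = 12^2 = 33
  -> B = 33
s = B^a = 33^25 mod 37  (bits of 25 = 11001)
  bit 0 = 1: r = r^2 * 33 mod 37 = 1^2 * 33 = 1*33 = 33
  bit 1 = 1: r = r^2 * 33 mod 37 = 33^2 * 33 = 16*33 = 10
  bit 2 = 0: r = r^2 mod 37 = 10^2 = 26
  bit 3 = 0: r = r^2 mod 37 = 26^2 = 10
  bit 4 = 1: r = r^2 * 33 mod 37 = 10^2 * 33 = 26*33 = 7
  -> s = B^a = 7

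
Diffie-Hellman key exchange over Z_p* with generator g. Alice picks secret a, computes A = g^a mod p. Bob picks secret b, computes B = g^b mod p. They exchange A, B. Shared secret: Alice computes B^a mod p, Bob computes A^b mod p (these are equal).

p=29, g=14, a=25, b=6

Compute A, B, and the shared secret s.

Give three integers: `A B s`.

Answer: 21 5 13

Derivation:
A = 14^25 mod 29  (bits of 25 = 11001)
  bit 0 = 1: r = r^2 * 14 mod 29 = 1^2 * 14 = 1*14 = 14
  bit 1 = 1: r = r^2 * 14 mod 29 = 14^2 * 14 = 22*14 = 18
  bit 2 = 0: r = r^2 mod 29 = 18^2 = 5
  bit 3 = 0: r = r^2 mod 29 = 5^2 = 25
  bit 4 = 1: r = r^2 * 14 mod 29 = 25^2 * 14 = 16*14 = 21
  -> A = 21
B = 14^6 mod 29  (bits of 6 = 110)
  bit 0 = 1: r = r^2 * 14 mod 29 = 1^2 * 14 = 1*14 = 14
  bit 1 = 1: r = r^2 * 14 mod 29 = 14^2 * 14 = 22*14 = 18
  bit 2 = 0: r = r^2 mod 29 = 18^2 = 5
  -> B = 5
s = B^a = 5^25 mod 29  (bits of 25 = 11001)
  bit 0 = 1: r = r^2 * 5 mod 29 = 1^2 * 5 = 1*5 = 5
  bit 1 = 1: r = r^2 * 5 mod 29 = 5^2 * 5 = 25*5 = 9
  bit 2 = 0: r = r^2 mod 29 = 9^2 = 23
  bit 3 = 0: r = r^2 mod 29 = 23^2 = 7
  bit 4 = 1: r = r^2 * 5 mod 29 = 7^2 * 5 = 20*5 = 13
  -> s = B^a = 13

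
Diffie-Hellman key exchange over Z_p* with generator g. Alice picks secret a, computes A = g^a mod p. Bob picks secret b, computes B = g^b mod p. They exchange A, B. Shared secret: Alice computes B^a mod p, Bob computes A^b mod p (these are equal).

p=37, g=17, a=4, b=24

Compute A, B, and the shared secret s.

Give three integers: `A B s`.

A = 17^4 mod 37  (bits of 4 = 100)
  bit 0 = 1: r = r^2 * 17 mod 37 = 1^2 * 17 = 1*17 = 17
  bit 1 = 0: r = r^2 mod 37 = 17^2 = 30
  bit 2 = 0: r = r^2 mod 37 = 30^2 = 12
  -> A = 12
B = 17^24 mod 37  (bits of 24 = 11000)
  bit 0 = 1: r = r^2 * 17 mod 37 = 1^2 * 17 = 1*17 = 17
  bit 1 = 1: r = r^2 * 17 mod 37 = 17^2 * 17 = 30*17 = 29
  bit 2 = 0: r = r^2 mod 37 = 29^2 = 27
  bit 3 = 0: r = r^2 mod 37 = 27^2 = 26
  bit 4 = 0: r = r^2 mod 37 = 26^2 = 10
  -> B = 10
s = B^a = 10^4 mod 37  (bits of 4 = 100)
  bit 0 = 1: r = r^2 * 10 mod 37 = 1^2 * 10 = 1*10 = 10
  bit 1 = 0: r = r^2 mod 37 = 10^2 = 26
  bit 2 = 0: r = r^2 mod 37 = 26^2 = 10
  -> s = B^a = 10

Answer: 12 10 10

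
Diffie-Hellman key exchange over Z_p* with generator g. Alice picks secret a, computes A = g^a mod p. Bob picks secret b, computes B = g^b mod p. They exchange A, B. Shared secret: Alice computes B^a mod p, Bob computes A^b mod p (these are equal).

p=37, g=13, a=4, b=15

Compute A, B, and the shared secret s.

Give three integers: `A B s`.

Answer: 34 29 26

Derivation:
A = 13^4 mod 37  (bits of 4 = 100)
  bit 0 = 1: r = r^2 * 13 mod 37 = 1^2 * 13 = 1*13 = 13
  bit 1 = 0: r = r^2 mod 37 = 13^2 = 21
  bit 2 = 0: r = r^2 mod 37 = 21^2 = 34
  -> A = 34
B = 13^15 mod 37  (bits of 15 = 1111)
  bit 0 = 1: r = r^2 * 13 mod 37 = 1^2 * 13 = 1*13 = 13
  bit 1 = 1: r = r^2 * 13 mod 37 = 13^2 * 13 = 21*13 = 14
  bit 2 = 1: r = r^2 * 13 mod 37 = 14^2 * 13 = 11*13 = 32
  bit 3 = 1: r = r^2 * 13 mod 37 = 32^2 * 13 = 25*13 = 29
  -> B = 29
s = B^a = 29^4 mod 37  (bits of 4 = 100)
  bit 0 = 1: r = r^2 * 29 mod 37 = 1^2 * 29 = 1*29 = 29
  bit 1 = 0: r = r^2 mod 37 = 29^2 = 27
  bit 2 = 0: r = r^2 mod 37 = 27^2 = 26
  -> s = B^a = 26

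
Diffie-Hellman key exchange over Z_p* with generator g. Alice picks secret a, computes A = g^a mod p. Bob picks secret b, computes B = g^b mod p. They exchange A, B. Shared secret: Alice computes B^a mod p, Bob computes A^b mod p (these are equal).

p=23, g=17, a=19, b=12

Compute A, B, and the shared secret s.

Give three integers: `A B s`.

Answer: 5 6 18

Derivation:
A = 17^19 mod 23  (bits of 19 = 10011)
  bit 0 = 1: r = r^2 * 17 mod 23 = 1^2 * 17 = 1*17 = 17
  bit 1 = 0: r = r^2 mod 23 = 17^2 = 13
  bit 2 = 0: r = r^2 mod 23 = 13^2 = 8
  bit 3 = 1: r = r^2 * 17 mod 23 = 8^2 * 17 = 18*17 = 7
  bit 4 = 1: r = r^2 * 17 mod 23 = 7^2 * 17 = 3*17 = 5
  -> A = 5
B = 17^12 mod 23  (bits of 12 = 1100)
  bit 0 = 1: r = r^2 * 17 mod 23 = 1^2 * 17 = 1*17 = 17
  bit 1 = 1: r = r^2 * 17 mod 23 = 17^2 * 17 = 13*17 = 14
  bit 2 = 0: r = r^2 mod 23 = 14^2 = 12
  bit 3 = 0: r = r^2 mod 23 = 12^2 = 6
  -> B = 6
s = B^a = 6^19 mod 23  (bits of 19 = 10011)
  bit 0 = 1: r = r^2 * 6 mod 23 = 1^2 * 6 = 1*6 = 6
  bit 1 = 0: r = r^2 mod 23 = 6^2 = 13
  bit 2 = 0: r = r^2 mod 23 = 13^2 = 8
  bit 3 = 1: r = r^2 * 6 mod 23 = 8^2 * 6 = 18*6 = 16
  bit 4 = 1: r = r^2 * 6 mod 23 = 16^2 * 6 = 3*6 = 18
  -> s = B^a = 18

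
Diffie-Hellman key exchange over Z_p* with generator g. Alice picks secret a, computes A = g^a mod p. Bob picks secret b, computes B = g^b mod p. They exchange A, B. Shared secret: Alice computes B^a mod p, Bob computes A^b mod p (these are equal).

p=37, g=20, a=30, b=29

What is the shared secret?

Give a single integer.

A = 20^30 mod 37  (bits of 30 = 11110)
  bit 0 = 1: r = r^2 * 20 mod 37 = 1^2 * 20 = 1*20 = 20
  bit 1 = 1: r = r^2 * 20 mod 37 = 20^2 * 20 = 30*20 = 8
  bit 2 = 1: r = r^2 * 20 mod 37 = 8^2 * 20 = 27*20 = 22
  bit 3 = 1: r = r^2 * 20 mod 37 = 22^2 * 20 = 3*20 = 23
  bit 4 = 0: r = r^2 mod 37 = 23^2 = 11
  -> A = 11
B = 20^29 mod 37  (bits of 29 = 11101)
  bit 0 = 1: r = r^2 * 20 mod 37 = 1^2 * 20 = 1*20 = 20
  bit 1 = 1: r = r^2 * 20 mod 37 = 20^2 * 20 = 30*20 = 8
  bit 2 = 1: r = r^2 * 20 mod 37 = 8^2 * 20 = 27*20 = 22
  bit 3 = 0: r = r^2 mod 37 = 22^2 = 3
  bit 4 = 1: r = r^2 * 20 mod 37 = 3^2 * 20 = 9*20 = 32
  -> B = 32
s = B^a = 32^30 mod 37  (bits of 30 = 11110)
  bit 0 = 1: r = r^2 * 32 mod 37 = 1^2 * 32 = 1*32 = 32
  bit 1 = 1: r = r^2 * 32 mod 37 = 32^2 * 32 = 25*32 = 23
  bit 2 = 1: r = r^2 * 32 mod 37 = 23^2 * 32 = 11*32 = 19
  bit 3 = 1: r = r^2 * 32 mod 37 = 19^2 * 32 = 28*32 = 8
  bit 4 = 0: r = r^2 mod 37 = 8^2 = 27
  -> s = B^a = 27

Answer: 27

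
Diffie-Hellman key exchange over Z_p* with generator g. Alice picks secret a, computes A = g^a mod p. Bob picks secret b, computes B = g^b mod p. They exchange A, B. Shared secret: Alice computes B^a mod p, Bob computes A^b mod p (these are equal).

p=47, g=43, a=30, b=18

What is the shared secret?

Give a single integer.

A = 43^30 mod 47  (bits of 30 = 11110)
  bit 0 = 1: r = r^2 * 43 mod 47 = 1^2 * 43 = 1*43 = 43
  bit 1 = 1: r = r^2 * 43 mod 47 = 43^2 * 43 = 16*43 = 30
  bit 2 = 1: r = r^2 * 43 mod 47 = 30^2 * 43 = 7*43 = 19
  bit 3 = 1: r = r^2 * 43 mod 47 = 19^2 * 43 = 32*43 = 13
  bit 4 = 0: r = r^2 mod 47 = 13^2 = 28
  -> A = 28
B = 43^18 mod 47  (bits of 18 = 10010)
  bit 0 = 1: r = r^2 * 43 mod 47 = 1^2 * 43 = 1*43 = 43
  bit 1 = 0: r = r^2 mod 47 = 43^2 = 16
  bit 2 = 0: r = r^2 mod 47 = 16^2 = 21
  bit 3 = 1: r = r^2 * 43 mod 47 = 21^2 * 43 = 18*43 = 22
  bit 4 = 0: r = r^2 mod 47 = 22^2 = 14
  -> B = 14
s = B^a = 14^30 mod 47  (bits of 30 = 11110)
  bit 0 = 1: r = r^2 * 14 mod 47 = 1^2 * 14 = 1*14 = 14
  bit 1 = 1: r = r^2 * 14 mod 47 = 14^2 * 14 = 8*14 = 18
  bit 2 = 1: r = r^2 * 14 mod 47 = 18^2 * 14 = 42*14 = 24
  bit 3 = 1: r = r^2 * 14 mod 47 = 24^2 * 14 = 12*14 = 27
  bit 4 = 0: r = r^2 mod 47 = 27^2 = 24
  -> s = B^a = 24

Answer: 24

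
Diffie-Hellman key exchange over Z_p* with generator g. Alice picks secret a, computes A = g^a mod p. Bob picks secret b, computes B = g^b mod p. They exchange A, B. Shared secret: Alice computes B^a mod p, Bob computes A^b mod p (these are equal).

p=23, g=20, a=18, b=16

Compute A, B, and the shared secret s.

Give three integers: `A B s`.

Answer: 2 13 9

Derivation:
A = 20^18 mod 23  (bits of 18 = 10010)
  bit 0 = 1: r = r^2 * 20 mod 23 = 1^2 * 20 = 1*20 = 20
  bit 1 = 0: r = r^2 mod 23 = 20^2 = 9
  bit 2 = 0: r = r^2 mod 23 = 9^2 = 12
  bit 3 = 1: r = r^2 * 20 mod 23 = 12^2 * 20 = 6*20 = 5
  bit 4 = 0: r = r^2 mod 23 = 5^2 = 2
  -> A = 2
B = 20^16 mod 23  (bits of 16 = 10000)
  bit 0 = 1: r = r^2 * 20 mod 23 = 1^2 * 20 = 1*20 = 20
  bit 1 = 0: r = r^2 mod 23 = 20^2 = 9
  bit 2 = 0: r = r^2 mod 23 = 9^2 = 12
  bit 3 = 0: r = r^2 mod 23 = 12^2 = 6
  bit 4 = 0: r = r^2 mod 23 = 6^2 = 13
  -> B = 13
s = B^a = 13^18 mod 23  (bits of 18 = 10010)
  bit 0 = 1: r = r^2 * 13 mod 23 = 1^2 * 13 = 1*13 = 13
  bit 1 = 0: r = r^2 mod 23 = 13^2 = 8
  bit 2 = 0: r = r^2 mod 23 = 8^2 = 18
  bit 3 = 1: r = r^2 * 13 mod 23 = 18^2 * 13 = 2*13 = 3
  bit 4 = 0: r = r^2 mod 23 = 3^2 = 9
  -> s = B^a = 9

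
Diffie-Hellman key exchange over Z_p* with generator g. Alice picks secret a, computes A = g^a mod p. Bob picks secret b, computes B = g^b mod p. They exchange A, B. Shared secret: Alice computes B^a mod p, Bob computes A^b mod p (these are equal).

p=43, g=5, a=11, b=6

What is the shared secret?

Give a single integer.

A = 5^11 mod 43  (bits of 11 = 1011)
  bit 0 = 1: r = r^2 * 5 mod 43 = 1^2 * 5 = 1*5 = 5
  bit 1 = 0: r = r^2 mod 43 = 5^2 = 25
  bit 2 = 1: r = r^2 * 5 mod 43 = 25^2 * 5 = 23*5 = 29
  bit 3 = 1: r = r^2 * 5 mod 43 = 29^2 * 5 = 24*5 = 34
  -> A = 34
B = 5^6 mod 43  (bits of 6 = 110)
  bit 0 = 1: r = r^2 * 5 mod 43 = 1^2 * 5 = 1*5 = 5
  bit 1 = 1: r = r^2 * 5 mod 43 = 5^2 * 5 = 25*5 = 39
  bit 2 = 0: r = r^2 mod 43 = 39^2 = 16
  -> B = 16
s = B^a = 16^11 mod 43  (bits of 11 = 1011)
  bit 0 = 1: r = r^2 * 16 mod 43 = 1^2 * 16 = 1*16 = 16
  bit 1 = 0: r = r^2 mod 43 = 16^2 = 41
  bit 2 = 1: r = r^2 * 16 mod 43 = 41^2 * 16 = 4*16 = 21
  bit 3 = 1: r = r^2 * 16 mod 43 = 21^2 * 16 = 11*16 = 4
  -> s = B^a = 4

Answer: 4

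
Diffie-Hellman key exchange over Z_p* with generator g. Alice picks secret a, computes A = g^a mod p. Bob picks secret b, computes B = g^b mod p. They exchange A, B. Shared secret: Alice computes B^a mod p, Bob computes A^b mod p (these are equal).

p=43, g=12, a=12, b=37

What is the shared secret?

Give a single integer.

Answer: 35

Derivation:
A = 12^12 mod 43  (bits of 12 = 1100)
  bit 0 = 1: r = r^2 * 12 mod 43 = 1^2 * 12 = 1*12 = 12
  bit 1 = 1: r = r^2 * 12 mod 43 = 12^2 * 12 = 15*12 = 8
  bit 2 = 0: r = r^2 mod 43 = 8^2 = 21
  bit 3 = 0: r = r^2 mod 43 = 21^2 = 11
  -> A = 11
B = 12^37 mod 43  (bits of 37 = 100101)
  bit 0 = 1: r = r^2 * 12 mod 43 = 1^2 * 12 = 1*12 = 12
  bit 1 = 0: r = r^2 mod 43 = 12^2 = 15
  bit 2 = 0: r = r^2 mod 43 = 15^2 = 10
  bit 3 = 1: r = r^2 * 12 mod 43 = 10^2 * 12 = 14*12 = 39
  bit 4 = 0: r = r^2 mod 43 = 39^2 = 16
  bit 5 = 1: r = r^2 * 12 mod 43 = 16^2 * 12 = 41*12 = 19
  -> B = 19
s = B^a = 19^12 mod 43  (bits of 12 = 1100)
  bit 0 = 1: r = r^2 * 19 mod 43 = 1^2 * 19 = 1*19 = 19
  bit 1 = 1: r = r^2 * 19 mod 43 = 19^2 * 19 = 17*19 = 22
  bit 2 = 0: r = r^2 mod 43 = 22^2 = 11
  bit 3 = 0: r = r^2 mod 43 = 11^2 = 35
  -> s = B^a = 35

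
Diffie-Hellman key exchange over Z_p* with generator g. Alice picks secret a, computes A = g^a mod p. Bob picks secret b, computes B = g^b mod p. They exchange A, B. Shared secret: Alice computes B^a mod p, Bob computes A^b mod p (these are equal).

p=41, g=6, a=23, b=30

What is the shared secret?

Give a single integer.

A = 6^23 mod 41  (bits of 23 = 10111)
  bit 0 = 1: r = r^2 * 6 mod 41 = 1^2 * 6 = 1*6 = 6
  bit 1 = 0: r = r^2 mod 41 = 6^2 = 36
  bit 2 = 1: r = r^2 * 6 mod 41 = 36^2 * 6 = 25*6 = 27
  bit 3 = 1: r = r^2 * 6 mod 41 = 27^2 * 6 = 32*6 = 28
  bit 4 = 1: r = r^2 * 6 mod 41 = 28^2 * 6 = 5*6 = 30
  -> A = 30
B = 6^30 mod 41  (bits of 30 = 11110)
  bit 0 = 1: r = r^2 * 6 mod 41 = 1^2 * 6 = 1*6 = 6
  bit 1 = 1: r = r^2 * 6 mod 41 = 6^2 * 6 = 36*6 = 11
  bit 2 = 1: r = r^2 * 6 mod 41 = 11^2 * 6 = 39*6 = 29
  bit 3 = 1: r = r^2 * 6 mod 41 = 29^2 * 6 = 21*6 = 3
  bit 4 = 0: r = r^2 mod 41 = 3^2 = 9
  -> B = 9
s = B^a = 9^23 mod 41  (bits of 23 = 10111)
  bit 0 = 1: r = r^2 * 9 mod 41 = 1^2 * 9 = 1*9 = 9
  bit 1 = 0: r = r^2 mod 41 = 9^2 = 40
  bit 2 = 1: r = r^2 * 9 mod 41 = 40^2 * 9 = 1*9 = 9
  bit 3 = 1: r = r^2 * 9 mod 41 = 9^2 * 9 = 40*9 = 32
  bit 4 = 1: r = r^2 * 9 mod 41 = 32^2 * 9 = 40*9 = 32
  -> s = B^a = 32

Answer: 32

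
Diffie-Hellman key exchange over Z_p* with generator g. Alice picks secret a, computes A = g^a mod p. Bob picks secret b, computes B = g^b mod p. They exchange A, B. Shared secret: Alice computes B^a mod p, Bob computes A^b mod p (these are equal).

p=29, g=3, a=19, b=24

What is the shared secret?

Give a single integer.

Answer: 7

Derivation:
A = 3^19 mod 29  (bits of 19 = 10011)
  bit 0 = 1: r = r^2 * 3 mod 29 = 1^2 * 3 = 1*3 = 3
  bit 1 = 0: r = r^2 mod 29 = 3^2 = 9
  bit 2 = 0: r = r^2 mod 29 = 9^2 = 23
  bit 3 = 1: r = r^2 * 3 mod 29 = 23^2 * 3 = 7*3 = 21
  bit 4 = 1: r = r^2 * 3 mod 29 = 21^2 * 3 = 6*3 = 18
  -> A = 18
B = 3^24 mod 29  (bits of 24 = 11000)
  bit 0 = 1: r = r^2 * 3 mod 29 = 1^2 * 3 = 1*3 = 3
  bit 1 = 1: r = r^2 * 3 mod 29 = 3^2 * 3 = 9*3 = 27
  bit 2 = 0: r = r^2 mod 29 = 27^2 = 4
  bit 3 = 0: r = r^2 mod 29 = 4^2 = 16
  bit 4 = 0: r = r^2 mod 29 = 16^2 = 24
  -> B = 24
s = B^a = 24^19 mod 29  (bits of 19 = 10011)
  bit 0 = 1: r = r^2 * 24 mod 29 = 1^2 * 24 = 1*24 = 24
  bit 1 = 0: r = r^2 mod 29 = 24^2 = 25
  bit 2 = 0: r = r^2 mod 29 = 25^2 = 16
  bit 3 = 1: r = r^2 * 24 mod 29 = 16^2 * 24 = 24*24 = 25
  bit 4 = 1: r = r^2 * 24 mod 29 = 25^2 * 24 = 16*24 = 7
  -> s = B^a = 7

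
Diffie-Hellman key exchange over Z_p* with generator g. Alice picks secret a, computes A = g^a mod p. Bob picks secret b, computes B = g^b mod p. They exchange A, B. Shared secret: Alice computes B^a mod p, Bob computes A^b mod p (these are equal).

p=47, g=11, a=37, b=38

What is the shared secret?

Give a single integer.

Answer: 32

Derivation:
A = 11^37 mod 47  (bits of 37 = 100101)
  bit 0 = 1: r = r^2 * 11 mod 47 = 1^2 * 11 = 1*11 = 11
  bit 1 = 0: r = r^2 mod 47 = 11^2 = 27
  bit 2 = 0: r = r^2 mod 47 = 27^2 = 24
  bit 3 = 1: r = r^2 * 11 mod 47 = 24^2 * 11 = 12*11 = 38
  bit 4 = 0: r = r^2 mod 47 = 38^2 = 34
  bit 5 = 1: r = r^2 * 11 mod 47 = 34^2 * 11 = 28*11 = 26
  -> A = 26
B = 11^38 mod 47  (bits of 38 = 100110)
  bit 0 = 1: r = r^2 * 11 mod 47 = 1^2 * 11 = 1*11 = 11
  bit 1 = 0: r = r^2 mod 47 = 11^2 = 27
  bit 2 = 0: r = r^2 mod 47 = 27^2 = 24
  bit 3 = 1: r = r^2 * 11 mod 47 = 24^2 * 11 = 12*11 = 38
  bit 4 = 1: r = r^2 * 11 mod 47 = 38^2 * 11 = 34*11 = 45
  bit 5 = 0: r = r^2 mod 47 = 45^2 = 4
  -> B = 4
s = B^a = 4^37 mod 47  (bits of 37 = 100101)
  bit 0 = 1: r = r^2 * 4 mod 47 = 1^2 * 4 = 1*4 = 4
  bit 1 = 0: r = r^2 mod 47 = 4^2 = 16
  bit 2 = 0: r = r^2 mod 47 = 16^2 = 21
  bit 3 = 1: r = r^2 * 4 mod 47 = 21^2 * 4 = 18*4 = 25
  bit 4 = 0: r = r^2 mod 47 = 25^2 = 14
  bit 5 = 1: r = r^2 * 4 mod 47 = 14^2 * 4 = 8*4 = 32
  -> s = B^a = 32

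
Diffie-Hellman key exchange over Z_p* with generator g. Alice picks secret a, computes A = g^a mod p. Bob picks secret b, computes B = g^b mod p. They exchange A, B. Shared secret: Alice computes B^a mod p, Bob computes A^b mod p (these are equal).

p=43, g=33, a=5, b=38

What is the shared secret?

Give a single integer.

A = 33^5 mod 43  (bits of 5 = 101)
  bit 0 = 1: r = r^2 * 33 mod 43 = 1^2 * 33 = 1*33 = 33
  bit 1 = 0: r = r^2 mod 43 = 33^2 = 14
  bit 2 = 1: r = r^2 * 33 mod 43 = 14^2 * 33 = 24*33 = 18
  -> A = 18
B = 33^38 mod 43  (bits of 38 = 100110)
  bit 0 = 1: r = r^2 * 33 mod 43 = 1^2 * 33 = 1*33 = 33
  bit 1 = 0: r = r^2 mod 43 = 33^2 = 14
  bit 2 = 0: r = r^2 mod 43 = 14^2 = 24
  bit 3 = 1: r = r^2 * 33 mod 43 = 24^2 * 33 = 17*33 = 2
  bit 4 = 1: r = r^2 * 33 mod 43 = 2^2 * 33 = 4*33 = 3
  bit 5 = 0: r = r^2 mod 43 = 3^2 = 9
  -> B = 9
s = B^a = 9^5 mod 43  (bits of 5 = 101)
  bit 0 = 1: r = r^2 * 9 mod 43 = 1^2 * 9 = 1*9 = 9
  bit 1 = 0: r = r^2 mod 43 = 9^2 = 38
  bit 2 = 1: r = r^2 * 9 mod 43 = 38^2 * 9 = 25*9 = 10
  -> s = B^a = 10

Answer: 10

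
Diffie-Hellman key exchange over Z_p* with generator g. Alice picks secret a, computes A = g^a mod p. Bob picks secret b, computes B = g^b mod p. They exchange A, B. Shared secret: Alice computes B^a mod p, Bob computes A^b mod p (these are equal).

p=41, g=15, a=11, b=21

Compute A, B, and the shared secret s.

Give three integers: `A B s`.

A = 15^11 mod 41  (bits of 11 = 1011)
  bit 0 = 1: r = r^2 * 15 mod 41 = 1^2 * 15 = 1*15 = 15
  bit 1 = 0: r = r^2 mod 41 = 15^2 = 20
  bit 2 = 1: r = r^2 * 15 mod 41 = 20^2 * 15 = 31*15 = 14
  bit 3 = 1: r = r^2 * 15 mod 41 = 14^2 * 15 = 32*15 = 29
  -> A = 29
B = 15^21 mod 41  (bits of 21 = 10101)
  bit 0 = 1: r = r^2 * 15 mod 41 = 1^2 * 15 = 1*15 = 15
  bit 1 = 0: r = r^2 mod 41 = 15^2 = 20
  bit 2 = 1: r = r^2 * 15 mod 41 = 20^2 * 15 = 31*15 = 14
  bit 3 = 0: r = r^2 mod 41 = 14^2 = 32
  bit 4 = 1: r = r^2 * 15 mod 41 = 32^2 * 15 = 40*15 = 26
  -> B = 26
s = B^a = 26^11 mod 41  (bits of 11 = 1011)
  bit 0 = 1: r = r^2 * 26 mod 41 = 1^2 * 26 = 1*26 = 26
  bit 1 = 0: r = r^2 mod 41 = 26^2 = 20
  bit 2 = 1: r = r^2 * 26 mod 41 = 20^2 * 26 = 31*26 = 27
  bit 3 = 1: r = r^2 * 26 mod 41 = 27^2 * 26 = 32*26 = 12
  -> s = B^a = 12

Answer: 29 26 12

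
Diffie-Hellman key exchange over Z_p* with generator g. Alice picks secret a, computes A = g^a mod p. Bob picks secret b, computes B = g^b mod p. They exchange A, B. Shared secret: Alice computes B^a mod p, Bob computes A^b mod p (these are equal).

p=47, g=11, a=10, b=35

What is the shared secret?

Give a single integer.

A = 11^10 mod 47  (bits of 10 = 1010)
  bit 0 = 1: r = r^2 * 11 mod 47 = 1^2 * 11 = 1*11 = 11
  bit 1 = 0: r = r^2 mod 47 = 11^2 = 27
  bit 2 = 1: r = r^2 * 11 mod 47 = 27^2 * 11 = 24*11 = 29
  bit 3 = 0: r = r^2 mod 47 = 29^2 = 42
  -> A = 42
B = 11^35 mod 47  (bits of 35 = 100011)
  bit 0 = 1: r = r^2 * 11 mod 47 = 1^2 * 11 = 1*11 = 11
  bit 1 = 0: r = r^2 mod 47 = 11^2 = 27
  bit 2 = 0: r = r^2 mod 47 = 27^2 = 24
  bit 3 = 0: r = r^2 mod 47 = 24^2 = 12
  bit 4 = 1: r = r^2 * 11 mod 47 = 12^2 * 11 = 3*11 = 33
  bit 5 = 1: r = r^2 * 11 mod 47 = 33^2 * 11 = 8*11 = 41
  -> B = 41
s = B^a = 41^10 mod 47  (bits of 10 = 1010)
  bit 0 = 1: r = r^2 * 41 mod 47 = 1^2 * 41 = 1*41 = 41
  bit 1 = 0: r = r^2 mod 47 = 41^2 = 36
  bit 2 = 1: r = r^2 * 41 mod 47 = 36^2 * 41 = 27*41 = 26
  bit 3 = 0: r = r^2 mod 47 = 26^2 = 18
  -> s = B^a = 18

Answer: 18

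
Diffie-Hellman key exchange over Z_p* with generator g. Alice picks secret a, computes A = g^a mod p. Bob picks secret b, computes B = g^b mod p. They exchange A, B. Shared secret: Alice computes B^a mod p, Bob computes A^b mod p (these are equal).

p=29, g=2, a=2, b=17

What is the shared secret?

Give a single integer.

Answer: 6

Derivation:
A = 2^2 mod 29  (bits of 2 = 10)
  bit 0 = 1: r = r^2 * 2 mod 29 = 1^2 * 2 = 1*2 = 2
  bit 1 = 0: r = r^2 mod 29 = 2^2 = 4
  -> A = 4
B = 2^17 mod 29  (bits of 17 = 10001)
  bit 0 = 1: r = r^2 * 2 mod 29 = 1^2 * 2 = 1*2 = 2
  bit 1 = 0: r = r^2 mod 29 = 2^2 = 4
  bit 2 = 0: r = r^2 mod 29 = 4^2 = 16
  bit 3 = 0: r = r^2 mod 29 = 16^2 = 24
  bit 4 = 1: r = r^2 * 2 mod 29 = 24^2 * 2 = 25*2 = 21
  -> B = 21
s = B^a = 21^2 mod 29  (bits of 2 = 10)
  bit 0 = 1: r = r^2 * 21 mod 29 = 1^2 * 21 = 1*21 = 21
  bit 1 = 0: r = r^2 mod 29 = 21^2 = 6
  -> s = B^a = 6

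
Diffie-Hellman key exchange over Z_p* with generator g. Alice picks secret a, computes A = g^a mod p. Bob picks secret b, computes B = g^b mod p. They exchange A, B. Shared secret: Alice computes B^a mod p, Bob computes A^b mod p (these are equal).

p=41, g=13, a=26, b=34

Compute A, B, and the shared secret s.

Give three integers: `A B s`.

Answer: 39 21 25

Derivation:
A = 13^26 mod 41  (bits of 26 = 11010)
  bit 0 = 1: r = r^2 * 13 mod 41 = 1^2 * 13 = 1*13 = 13
  bit 1 = 1: r = r^2 * 13 mod 41 = 13^2 * 13 = 5*13 = 24
  bit 2 = 0: r = r^2 mod 41 = 24^2 = 2
  bit 3 = 1: r = r^2 * 13 mod 41 = 2^2 * 13 = 4*13 = 11
  bit 4 = 0: r = r^2 mod 41 = 11^2 = 39
  -> A = 39
B = 13^34 mod 41  (bits of 34 = 100010)
  bit 0 = 1: r = r^2 * 13 mod 41 = 1^2 * 13 = 1*13 = 13
  bit 1 = 0: r = r^2 mod 41 = 13^2 = 5
  bit 2 = 0: r = r^2 mod 41 = 5^2 = 25
  bit 3 = 0: r = r^2 mod 41 = 25^2 = 10
  bit 4 = 1: r = r^2 * 13 mod 41 = 10^2 * 13 = 18*13 = 29
  bit 5 = 0: r = r^2 mod 41 = 29^2 = 21
  -> B = 21
s = B^a = 21^26 mod 41  (bits of 26 = 11010)
  bit 0 = 1: r = r^2 * 21 mod 41 = 1^2 * 21 = 1*21 = 21
  bit 1 = 1: r = r^2 * 21 mod 41 = 21^2 * 21 = 31*21 = 36
  bit 2 = 0: r = r^2 mod 41 = 36^2 = 25
  bit 3 = 1: r = r^2 * 21 mod 41 = 25^2 * 21 = 10*21 = 5
  bit 4 = 0: r = r^2 mod 41 = 5^2 = 25
  -> s = B^a = 25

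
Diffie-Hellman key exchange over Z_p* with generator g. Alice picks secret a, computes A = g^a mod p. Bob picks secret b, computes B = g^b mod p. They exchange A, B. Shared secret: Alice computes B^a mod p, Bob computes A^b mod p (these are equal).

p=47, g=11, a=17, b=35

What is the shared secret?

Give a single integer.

Answer: 22

Derivation:
A = 11^17 mod 47  (bits of 17 = 10001)
  bit 0 = 1: r = r^2 * 11 mod 47 = 1^2 * 11 = 1*11 = 11
  bit 1 = 0: r = r^2 mod 47 = 11^2 = 27
  bit 2 = 0: r = r^2 mod 47 = 27^2 = 24
  bit 3 = 0: r = r^2 mod 47 = 24^2 = 12
  bit 4 = 1: r = r^2 * 11 mod 47 = 12^2 * 11 = 3*11 = 33
  -> A = 33
B = 11^35 mod 47  (bits of 35 = 100011)
  bit 0 = 1: r = r^2 * 11 mod 47 = 1^2 * 11 = 1*11 = 11
  bit 1 = 0: r = r^2 mod 47 = 11^2 = 27
  bit 2 = 0: r = r^2 mod 47 = 27^2 = 24
  bit 3 = 0: r = r^2 mod 47 = 24^2 = 12
  bit 4 = 1: r = r^2 * 11 mod 47 = 12^2 * 11 = 3*11 = 33
  bit 5 = 1: r = r^2 * 11 mod 47 = 33^2 * 11 = 8*11 = 41
  -> B = 41
s = B^a = 41^17 mod 47  (bits of 17 = 10001)
  bit 0 = 1: r = r^2 * 41 mod 47 = 1^2 * 41 = 1*41 = 41
  bit 1 = 0: r = r^2 mod 47 = 41^2 = 36
  bit 2 = 0: r = r^2 mod 47 = 36^2 = 27
  bit 3 = 0: r = r^2 mod 47 = 27^2 = 24
  bit 4 = 1: r = r^2 * 41 mod 47 = 24^2 * 41 = 12*41 = 22
  -> s = B^a = 22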